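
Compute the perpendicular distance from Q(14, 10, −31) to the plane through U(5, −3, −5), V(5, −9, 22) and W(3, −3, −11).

1

UV = (0, −6, 27) and UW = (−2, 0, −6), so a normal is n = UV × UW = (36, −54, −12).
Then n·(14, 10, −31) − 402 = −66.
|n| = √(1296 + 2916 + 144) = 66, so the distance is |-66|/66 = 1.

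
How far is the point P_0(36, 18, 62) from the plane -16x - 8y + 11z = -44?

d = |(-16)·36 + (-8)·18 + 11·62 − (-44)| / √(256 + 64 + 121) = |6| / 21 = 2/7.

2/7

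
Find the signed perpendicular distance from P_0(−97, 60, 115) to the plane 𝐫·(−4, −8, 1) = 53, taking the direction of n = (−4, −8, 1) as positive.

-10/3

n·P_0 − 53 = -30.
|n| = 9, so the signed distance is -30/9 = -10/3.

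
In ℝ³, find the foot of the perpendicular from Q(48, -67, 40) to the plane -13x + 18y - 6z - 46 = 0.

(-4, 5, 16)

n = (-13, 18, -6), |n|² = 529, and n·Q − 46 = -2116.
t = -2116/529 = -4, so the foot is Q − t·n = (48, -67, 40) − (-4)·(-13, 18, -6) = (-4, 5, 16).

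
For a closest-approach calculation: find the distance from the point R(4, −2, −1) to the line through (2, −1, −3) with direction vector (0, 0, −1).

√5

Direction vector d = (0, 0, −1).
AP = (2, −1, 2), and AP × d = (1, 2, 0).
|AP × d|² = 5 and |d|² = 1, so the distance is √5.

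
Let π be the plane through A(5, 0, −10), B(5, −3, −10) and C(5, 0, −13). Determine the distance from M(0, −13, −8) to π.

AB = (0, −3, 0) and AC = (0, 0, −3), so a normal is n = AB × AC = (9, 0, 0).
d = |9·0 − 45| / √(81 + 0 + 0) = |-45| / 9 = 5.

5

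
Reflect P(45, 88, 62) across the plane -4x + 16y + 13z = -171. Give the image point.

n = (-4, 16, 13), |n|² = 441, n·P − (-171) = 2205, so t = 2205/441 = 5.
Foot F = P − 5·n = (65, 8, -3); the reflection is 2F − P = (85, -72, -68).

(85, -72, -68)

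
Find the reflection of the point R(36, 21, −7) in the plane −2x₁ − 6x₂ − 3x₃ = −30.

n = (−2, −6, −3), |n|² = 49, n·R − (-30) = -147, so t = -147/49 = -3.
Foot F = R − (-3)·n = (30, 3, −16); the reflection is 2F − R = (24, −15, −25).

(24, -15, -25)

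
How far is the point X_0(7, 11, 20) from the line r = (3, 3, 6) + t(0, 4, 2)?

Direction vector d = (0, 4, 2).
AP = (4, 8, 14); AP·d = 60, |AP|² = 276, |d|² = 20.
distance² = |AP|² − (AP·d)²/|d|² = 276 − 3600/20 = 96, so the distance is 4√6.

4√6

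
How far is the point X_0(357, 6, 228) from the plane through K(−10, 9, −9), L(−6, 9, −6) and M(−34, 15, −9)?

KL = (4, 0, 3) and KM = (−24, 6, 0), so a normal is n = KL × KM = (−18, −72, 24).
Then n·(357, 6, 228) − (−684) = −702.
|n| = √(324 + 5184 + 576) = 78, so the distance is |-702|/78 = 9.

9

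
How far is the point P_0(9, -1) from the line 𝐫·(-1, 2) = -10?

The normal to the line is n = (-1, 2) with |n| = √5.
|n·P_0 − (-10)| = |-11 − (-10)| = 1, so the distance is 1/√5.

√5/5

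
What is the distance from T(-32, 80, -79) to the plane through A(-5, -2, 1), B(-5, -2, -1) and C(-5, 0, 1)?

27

AB = (0, 0, -2) and AC = (0, 2, 0), so a normal is n = AB × AC = (4, 0, 0).
n = (4, 0, 0); n·P − (-20) = -108; |n| = 4; distance = 108/4 = 27.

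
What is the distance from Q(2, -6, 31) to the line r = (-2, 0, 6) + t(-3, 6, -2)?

√481

Direction vector d = (-3, 6, -2).
AP = (4, -6, 25), and AP × d = (-138, -67, 6).
|AP × d|² = 23569 and |d|² = 49, so the distance is √(23569/49) = √481.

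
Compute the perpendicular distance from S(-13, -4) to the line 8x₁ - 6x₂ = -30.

d = |8·(-13) + (-6)·(-4) − (-30)| / √(64 + 36) = |-50|/10 = 5.

5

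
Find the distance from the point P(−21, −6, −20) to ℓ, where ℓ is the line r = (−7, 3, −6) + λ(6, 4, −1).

Direction vector d = (6, 4, −1).
AP = (−14, −9, −14); AP·d = -106, |AP|² = 473, |d|² = 53.
distance² = |AP|² − (AP·d)²/|d|² = 473 − 11236/53 = 261, so the distance is 3√29.

3√29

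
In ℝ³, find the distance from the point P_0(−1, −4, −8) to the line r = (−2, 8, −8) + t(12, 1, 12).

Direction vector d = (12, 1, 12).
AP = (1, −12, 0); AP·d = 0, |AP|² = 145, |d|² = 289.
distance² = |AP|² − (AP·d)²/|d|² = 145 − 0/289 = 145, so the distance is √145.

√145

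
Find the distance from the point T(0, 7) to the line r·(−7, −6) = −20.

22/√85

d = |(-7)·0 + (-6)·7 − (-20)| / √(49 + 36) = |-22|/√85 = 22√85/85.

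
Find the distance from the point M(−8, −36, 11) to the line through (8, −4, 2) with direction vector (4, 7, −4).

√65

Direction vector d = (4, 7, −4).
AP = (−16, −32, 9), and AP × d = (65, −28, 16).
|AP × d|² = 5265 and |d|² = 81, so the distance is √(5265/81) = √65.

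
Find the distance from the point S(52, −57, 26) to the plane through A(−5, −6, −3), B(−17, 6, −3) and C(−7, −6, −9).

11√19/19

AB = (−12, 12, 0) and AC = (−2, 0, −6), so a normal is n = AB × AC = (−72, −72, 24).
n = (−72, −72, 24); n·P − 720 = 264; |n| = 24√19; distance = 264/(24√19) = 11/√19.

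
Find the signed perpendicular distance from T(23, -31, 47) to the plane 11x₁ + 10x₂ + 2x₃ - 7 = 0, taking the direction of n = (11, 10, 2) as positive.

n·T − 7 = 30.
|n| = 15, so the signed distance is 30/15 = 2.

2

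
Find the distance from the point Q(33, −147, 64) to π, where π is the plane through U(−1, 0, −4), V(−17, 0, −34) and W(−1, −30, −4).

UV = (−16, 0, −30) and UW = (0, −30, 0), so a normal is n = UV × UW = (−900, 0, 480).
n = (−900, 0, 480); n·P − (-1020) = 2040; |n| = 1020; distance = 2040/1020 = 2.

2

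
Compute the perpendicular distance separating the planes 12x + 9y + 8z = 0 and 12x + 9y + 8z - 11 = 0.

11/17

With common normal n = (12, 9, 8) (|n| = 17), the distance is |0 − 11|/|n| = 11/17.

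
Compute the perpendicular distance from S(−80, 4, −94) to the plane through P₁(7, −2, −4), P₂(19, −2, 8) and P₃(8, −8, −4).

P₁P₂ = (12, 0, 12) and P₁P₃ = (1, −6, 0), so a normal is n = P₁P₂ × P₁P₃ = (72, 12, −72).
Then n·(−80, 4, −94) − 768 = 288.
|n| = √(5184 + 144 + 5184) = 12√73, so the distance is |288|/(12√73) = 24/√73.

24/√73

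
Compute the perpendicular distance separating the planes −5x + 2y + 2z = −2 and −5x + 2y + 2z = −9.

7√33/33

Both planes have normal n = (−5, 2, 2), |n| = √33. Any point on the first plane is at distance |(-9) − (-2)|/|n| = 7/√33 from the second.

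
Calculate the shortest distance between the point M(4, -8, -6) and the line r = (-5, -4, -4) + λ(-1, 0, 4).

2√21

Direction vector d = (-1, 0, 4).
AP = (9, -4, -2); AP·d = -17, |AP|² = 101, |d|² = 17.
distance² = |AP|² − (AP·d)²/|d|² = 101 − 289/17 = 84, so the distance is 2√21.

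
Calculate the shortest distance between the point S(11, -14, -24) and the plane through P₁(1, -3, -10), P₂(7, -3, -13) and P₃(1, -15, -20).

1/√70

P₁P₂ = (6, 0, -3) and P₁P₃ = (0, -12, -10), so a normal is n = P₁P₂ × P₁P₃ = (-36, 60, -72).
d = |(-36)·11 + 60·(-14) + (-72)·(-24) − 504| / √(1296 + 3600 + 5184) = |-12| / (12√70) = √70/70.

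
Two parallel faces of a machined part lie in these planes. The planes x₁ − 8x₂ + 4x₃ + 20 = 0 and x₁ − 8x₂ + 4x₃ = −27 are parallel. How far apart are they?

7/9

Both planes have normal n = (1, −8, 4), |n| = 9. Any point on the first plane is at distance |(-27) − (-20)|/|n| = 7/9 from the second.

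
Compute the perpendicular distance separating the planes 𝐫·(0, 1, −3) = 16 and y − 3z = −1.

With common normal n = (0, 1, −3) (|n| = √10), the distance is |16 − (-1)|/|n| = 17/√10.

17/√10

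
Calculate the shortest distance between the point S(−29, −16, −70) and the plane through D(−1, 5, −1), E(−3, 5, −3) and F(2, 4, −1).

2√11

DE = (−2, 0, −2) and DF = (3, −1, 0), so a normal is n = DE × DF = (−2, −6, 2).
d = |(-2)·(-29) + (-6)·(-16) + 2·(-70) − (-30)| / √(4 + 36 + 4) = |44| / (2√11) = 2√11.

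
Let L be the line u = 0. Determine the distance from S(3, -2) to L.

3

d = |1·3 + 0·(-2) − 0| / √(1 + 0) = |3|/1 = 3.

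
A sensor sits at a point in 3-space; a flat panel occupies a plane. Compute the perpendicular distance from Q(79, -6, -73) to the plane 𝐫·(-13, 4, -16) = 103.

d = |(-13)·79 + 4·(-6) + (-16)·(-73) − 103| / √(169 + 16 + 256) = |14| / 21 = 2/3.

2/3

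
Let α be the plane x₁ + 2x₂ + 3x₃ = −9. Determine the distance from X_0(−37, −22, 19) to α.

Normal vector n = (1, 2, 3), and n·(−37, −22, 19) − (−9) = −15.
|n| = √(1 + 4 + 9) = √14, so the distance is |-15|/√14 = 15√14/14.

15√14/14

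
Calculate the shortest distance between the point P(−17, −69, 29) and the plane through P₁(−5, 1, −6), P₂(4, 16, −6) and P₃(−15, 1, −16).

P₁P₂ = (9, 15, 0) and P₁P₃ = (−10, 0, −10), so a normal is n = P₁P₂ × P₁P₃ = (−150, 90, 150).
d = |(-150)·(-17) + 90·(-69) + 150·29 − (-60)| / √(22500 + 8100 + 22500) = |750| / (30√59) = 25√59/59.

25/√59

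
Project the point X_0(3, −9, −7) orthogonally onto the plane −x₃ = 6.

(3, -9, -6)

The perpendicular from X_0 has direction n = (0, 0, −1): r = (3, −9, −7) + t(0, 0, −1).
Substitute into the plane: n·(X_0 + tn) = 6 gives 7 + 1t = 6, so t = -1.
Foot = (3, −9, −7) + (-1)·(0, 0, −1) = (3, −9, −6).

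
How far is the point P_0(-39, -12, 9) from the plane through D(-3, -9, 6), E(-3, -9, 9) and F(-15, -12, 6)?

24/√17

DE = (0, 0, 3) and DF = (-12, -3, 0), so a normal is n = DE × DF = (9, -36, 0).
Then n·(-39, -12, 9) - 297 = -216.
|n| = √(81 + 1296 + 0) = 9√17, so the distance is |-216|/(9√17) = 24/√17.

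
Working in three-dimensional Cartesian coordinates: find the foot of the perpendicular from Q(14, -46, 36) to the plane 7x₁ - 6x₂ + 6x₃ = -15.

The perpendicular from Q has direction n = (7, -6, 6): r = (14, -46, 36) + μ(7, -6, 6).
Substitute into the plane: n·(Q + μn) = -15 gives 590 + 121μ = -15, so μ = -5.
Foot = (14, -46, 36) + (-5)·(7, -6, 6) = (-21, -16, 6).

(-21, -16, 6)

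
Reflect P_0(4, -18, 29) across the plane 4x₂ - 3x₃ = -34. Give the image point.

With n = (0, 4, -3), the signed offset is (n·P_0 − (-34))/|n|² = -125/25 = -5.
P_0' = P_0 − 2t·n = (4, -18, 29) − (-10)·(0, 4, -3) = (4, 22, -1).

(4, 22, -1)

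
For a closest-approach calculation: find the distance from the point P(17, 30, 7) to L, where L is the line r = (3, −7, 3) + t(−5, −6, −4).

Direction vector d = (−5, −6, −4).
AP = (14, 37, 4), and AP × d = (−124, 36, 101).
|AP × d|² = 26873 and |d|² = 77, so the distance is √(26873/77) = √349.

√349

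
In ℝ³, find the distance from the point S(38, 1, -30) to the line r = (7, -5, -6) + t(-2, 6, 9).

33

Direction vector d = (-2, 6, 9).
AP = (31, 6, -24), and AP × d = (198, -231, 198).
|AP × d|² = 131769 and |d|² = 121, so the distance is √(131769/121) = √1089 = 33.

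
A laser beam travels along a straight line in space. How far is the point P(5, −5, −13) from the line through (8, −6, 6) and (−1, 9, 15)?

A direction vector is d = (−9, 15, 9).
AP = (−3, 1, −19), and AP × d = (294, 198, −36).
|AP × d|² = 126936 and |d|² = 387, so the distance is √(126936/387) = √328 = 2√82.

2√82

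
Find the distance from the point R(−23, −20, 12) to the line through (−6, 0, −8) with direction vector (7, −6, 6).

22√2

Direction vector d = (7, −6, 6).
AP = (−17, −20, 20); AP·d = 121, |AP|² = 1089, |d|² = 121.
distance² = |AP|² − (AP·d)²/|d|² = 1089 − 14641/121 = 968, so the distance is 22√2.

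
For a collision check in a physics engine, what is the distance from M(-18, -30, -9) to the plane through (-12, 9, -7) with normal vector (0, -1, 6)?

27√37/37

The plane has equation n·(r − (-12, 9, -7)) = 0, i.e. n·r = -51.
n = (0, -1, 6); n·P − (-51) = 27; |n| = √37; distance = 27/√37 = 27√37/37.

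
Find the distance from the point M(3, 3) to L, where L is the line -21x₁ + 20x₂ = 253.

d = |(-21)·3 + 20·3 − 253| / √(441 + 400) = |-256|/29 = 256/29.

256/29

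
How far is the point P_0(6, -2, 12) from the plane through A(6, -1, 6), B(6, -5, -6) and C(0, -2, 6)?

AB = (0, -4, -12) and AC = (-6, -1, 0), so a normal is n = AB × AC = (-12, 72, -24).
d = |(-12)·6 + 72·(-2) + (-24)·12 − (-288)| / √(144 + 5184 + 576) = |-216| / (12√41) = 18√41/41.

18/√41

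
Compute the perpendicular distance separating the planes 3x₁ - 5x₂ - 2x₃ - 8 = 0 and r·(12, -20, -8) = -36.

17√38/38

Divide the second equation by 4 to match normals: 3x₁ - 5x₂ - 2x₃ = -9.
With common normal n = (3, -5, -2) (|n| = √38), the distance is |8 − (-9)|/|n| = 17/√38 = 17√38/38.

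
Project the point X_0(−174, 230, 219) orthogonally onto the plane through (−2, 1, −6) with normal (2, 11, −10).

n = (2, 11, −10), |n|² = 225, and n·X_0 − 67 = -75.
t = -75/225 = -1/3, so the foot is X_0 − t·n = (−174, 230, 219) − (-1/3)·(2, 11, −10) = (−520/3, 701/3, 647/3).

(-520/3, 701/3, 647/3)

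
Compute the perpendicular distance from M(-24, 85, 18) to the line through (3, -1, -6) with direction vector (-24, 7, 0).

3√689

Direction vector d = (-24, 7, 0).
AP = (-27, 86, 24); AP·d = 1250, |AP|² = 8701, |d|² = 625.
distance² = |AP|² − (AP·d)²/|d|² = 8701 − 1562500/625 = 6201, so the distance is 3√689.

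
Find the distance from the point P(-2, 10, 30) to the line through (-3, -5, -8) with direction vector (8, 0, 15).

√514

Direction vector d = (8, 0, 15).
AP = (1, 15, 38); AP·d = 578, |AP|² = 1670, |d|² = 289.
distance² = |AP|² − (AP·d)²/|d|² = 1670 − 334084/289 = 514, so the distance is √514.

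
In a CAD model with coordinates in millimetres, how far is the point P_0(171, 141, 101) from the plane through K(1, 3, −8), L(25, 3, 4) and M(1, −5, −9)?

KL = (24, 0, 12) and KM = (0, −8, −1), so a normal is n = KL × KM = (96, 24, −192).
n = (96, 24, −192); n·P − 1704 = -1296; |n| = 216; distance = 1296/216 = 6.

6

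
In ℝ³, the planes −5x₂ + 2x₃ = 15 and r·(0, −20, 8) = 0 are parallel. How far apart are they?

15√29/29

Divide the second equation by 4 to match normals: −5x₂ + 2x₃ = 0.
With common normal n = (0, −5, 2) (|n| = √29), the distance is |15 − 0|/|n| = 15/√29 = 15√29/29.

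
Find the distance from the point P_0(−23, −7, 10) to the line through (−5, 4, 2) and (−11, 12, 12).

3√51

A direction vector is d = (−6, 8, 10).
AP = (−18, −11, 8), and AP × d = (−174, 132, −210).
|AP × d|² = 91800 and |d|² = 200, so the distance is √(91800/200) = √459 = 3√51.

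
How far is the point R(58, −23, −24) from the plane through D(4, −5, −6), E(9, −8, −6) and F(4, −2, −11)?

18√43/43

DE = (5, −3, 0) and DF = (0, 3, −5), so a normal is n = DE × DF = (15, 25, 15).
Then n·(58, −23, −24) − (−155) = 90.
|n| = √(225 + 625 + 225) = 5√43, so the distance is |90|/(5√43) = 18/√43.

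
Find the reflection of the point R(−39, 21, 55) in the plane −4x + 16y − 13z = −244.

(-811/21, 409/21, 1181/21)

n = (−4, 16, −13), |n|² = 441, n·R − (-244) = 21, so t = 21/441 = 1/21.
Foot F = R − (1/21)·n = (−815/21, 425/21, 1168/21); the reflection is 2F − R = (−811/21, 409/21, 1181/21).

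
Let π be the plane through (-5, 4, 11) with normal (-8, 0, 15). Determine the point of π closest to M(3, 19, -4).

n = (-8, 0, 15), |n|² = 289, and n·M − 205 = -289.
t = -289/289 = -1, so the foot is M − t·n = (3, 19, -4) − (-1)·(-8, 0, 15) = (-5, 19, 11).

(-5, 19, 11)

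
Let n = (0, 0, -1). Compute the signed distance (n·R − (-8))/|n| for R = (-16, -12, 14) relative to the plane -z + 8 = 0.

n·R − (-8) = -6.
|n| = 1, so the signed distance is -6/1 = -6.

-6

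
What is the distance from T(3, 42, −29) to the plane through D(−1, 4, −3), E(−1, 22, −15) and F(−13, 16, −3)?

DE = (0, 18, −12) and DF = (−12, 12, 0), so a normal is n = DE × DF = (144, 144, 216).
Then n·(3, 42, −29) − (−216) = 432.
|n| = √(20736 + 20736 + 46656) = 72√17, so the distance is |432|/(72√17) = 6/√17.

6/√17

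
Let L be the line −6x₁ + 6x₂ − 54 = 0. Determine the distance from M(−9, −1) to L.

1/√2

d = |(-6)·(-9) + 6·(-1) − 54| / √(36 + 36) = |-6|/(6√2) = √2/2.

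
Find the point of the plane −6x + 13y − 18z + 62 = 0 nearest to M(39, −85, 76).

(9, -20, -14)

n = (−6, 13, −18), |n|² = 529, and n·M − (-62) = -2645.
t = -2645/529 = -5, so the foot is M − t·n = (39, −85, 76) − (-5)·(−6, 13, −18) = (9, −20, −14).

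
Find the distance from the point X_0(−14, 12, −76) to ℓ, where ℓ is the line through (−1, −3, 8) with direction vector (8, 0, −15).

Direction vector d = (8, 0, −15).
AP = (−13, 15, −84); AP·d = 1156, |AP|² = 7450, |d|² = 289.
distance² = |AP|² − (AP·d)²/|d|² = 7450 − 1336336/289 = 2826, so the distance is 3√314.

3√314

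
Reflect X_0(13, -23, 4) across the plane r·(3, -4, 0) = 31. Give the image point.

(-11, 9, 4)

With n = (3, -4, 0), the signed offset is (n·X_0 − 31)/|n|² = 100/25 = 4.
X_0' = X_0 − 2t·n = (13, -23, 4) − 8·(3, -4, 0) = (-11, 9, 4).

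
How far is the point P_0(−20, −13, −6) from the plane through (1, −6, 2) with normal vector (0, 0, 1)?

8

The plane has equation n·(r − (1, −6, 2)) = 0, i.e. n·r = 2.
Then n·(−20, −13, −6) − 2 = −8.
|n| = √(0 + 0 + 1) = 1, so the distance is |-8|/1 = 8.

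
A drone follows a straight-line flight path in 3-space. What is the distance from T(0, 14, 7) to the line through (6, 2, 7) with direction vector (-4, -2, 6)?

Direction vector d = (-4, -2, 6).
AP = (-6, 12, 0), and AP × d = (72, 36, 60).
|AP × d|² = 10080 and |d|² = 56, so the distance is √(10080/56) = √180 = 6√5.

6√5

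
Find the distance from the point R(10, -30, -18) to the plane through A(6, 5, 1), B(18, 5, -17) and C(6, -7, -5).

9/√14

AB = (12, 0, -18) and AC = (0, -12, -6), so a normal is n = AB × AC = (-216, 72, -144).
d = |(-216)·10 + 72·(-30) + (-144)·(-18) − (-1080)| / √(46656 + 5184 + 20736) = |-648| / (72√14) = 9/√14.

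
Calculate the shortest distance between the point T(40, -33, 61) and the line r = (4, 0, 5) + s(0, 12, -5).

3√313

Direction vector d = (0, 12, -5).
AP = (36, -33, 56); AP·d = -676, |AP|² = 5521, |d|² = 169.
distance² = |AP|² − (AP·d)²/|d|² = 5521 − 456976/169 = 2817, so the distance is 3√313.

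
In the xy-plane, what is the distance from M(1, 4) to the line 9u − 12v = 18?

The normal to the line is n = (9, −12) with |n| = 15.
|n·M − 18| = |-39 − 18| = 57, so the distance is 57/15 = 19/5.

19/5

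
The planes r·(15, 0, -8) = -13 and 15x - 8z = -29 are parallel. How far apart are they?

With common normal n = (15, 0, -8) (|n| = 17), the distance is |(-13) − (-29)|/|n| = 16/17.

16/17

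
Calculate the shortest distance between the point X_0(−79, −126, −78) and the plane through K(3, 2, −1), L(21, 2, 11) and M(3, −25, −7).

KL = (18, 0, 12) and KM = (0, −27, −6), so a normal is n = KL × KM = (324, 108, −486).
d = |324·(-79) + 108·(-126) + (-486)·(-78) − 1674| / √(104976 + 11664 + 236196) = |-2970| / 594 = 5.

5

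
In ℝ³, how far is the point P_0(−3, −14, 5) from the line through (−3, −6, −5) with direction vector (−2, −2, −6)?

Direction vector d = (−2, −2, −6).
AP = (0, −8, 10); AP·d = -44, |AP|² = 164, |d|² = 44.
distance² = |AP|² − (AP·d)²/|d|² = 164 − 1936/44 = 120, so the distance is 2√30.

2√30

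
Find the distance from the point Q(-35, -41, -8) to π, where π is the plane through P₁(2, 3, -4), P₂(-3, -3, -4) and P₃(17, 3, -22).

P₁P₂ = (-5, -6, 0) and P₁P₃ = (15, 0, -18), so a normal is n = P₁P₂ × P₁P₃ = (108, -90, 90).
Then n·(-35, -41, -8) - (-414) = -396.
|n| = √(11664 + 8100 + 8100) = 18√86, so the distance is |-396|/(18√86) = 22/√86.

22/√86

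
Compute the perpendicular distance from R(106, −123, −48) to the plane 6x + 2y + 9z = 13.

5

n = (6, 2, 9); n·P − 13 = -55; |n| = 11; distance = 55/11 = 5.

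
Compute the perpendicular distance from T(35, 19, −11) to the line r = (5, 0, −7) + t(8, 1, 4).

Direction vector d = (8, 1, 4).
AP = (30, 19, −4); AP·d = 243, |AP|² = 1277, |d|² = 81.
distance² = |AP|² − (AP·d)²/|d|² = 1277 − 59049/81 = 548, so the distance is 2√137.

2√137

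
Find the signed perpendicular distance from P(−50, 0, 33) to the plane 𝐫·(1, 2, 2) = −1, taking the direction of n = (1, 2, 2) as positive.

17/3

n·P − (-1) = 17.
|n| = 3, so the signed distance is 17/3.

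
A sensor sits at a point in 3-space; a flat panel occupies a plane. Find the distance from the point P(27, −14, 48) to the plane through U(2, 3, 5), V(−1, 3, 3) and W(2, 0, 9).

11√29/29

UV = (−3, 0, −2) and UW = (0, −3, 4), so a normal is n = UV × UW = (−6, 12, 9).
Then n·(27, −14, 48) − 69 = 33.
|n| = √(36 + 144 + 81) = 3√29, so the distance is |33|/(3√29) = 11/√29.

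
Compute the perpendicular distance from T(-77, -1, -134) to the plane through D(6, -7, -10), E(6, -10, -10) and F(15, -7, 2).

8

DE = (0, -3, 0) and DF = (9, 0, 12), so a normal is n = DE × DF = (-36, 0, 27).
Then n·(-77, -1, -134) - (-486) = -360.
|n| = √(1296 + 0 + 729) = 45, so the distance is |-360|/45 = 8.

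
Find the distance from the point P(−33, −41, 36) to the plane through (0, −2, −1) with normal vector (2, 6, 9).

3

The plane has equation n·(r − (0, −2, −1)) = 0, i.e. n·r = -21.
Then n·(−33, −41, 36) − (−21) = 33.
|n| = √(4 + 36 + 81) = 11, so the distance is |33|/11 = 3.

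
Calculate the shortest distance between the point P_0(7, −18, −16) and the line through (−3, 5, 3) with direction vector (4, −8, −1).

Direction vector d = (4, −8, −1).
AP = (10, −23, −19); AP·d = 243, |AP|² = 990, |d|² = 81.
distance² = |AP|² − (AP·d)²/|d|² = 990 − 59049/81 = 261, so the distance is 3√29.

3√29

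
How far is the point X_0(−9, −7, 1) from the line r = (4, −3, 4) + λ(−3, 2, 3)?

2√43

Direction vector d = (−3, 2, 3).
AP = (−13, −4, −3), and AP × d = (−6, 48, −38).
|AP × d|² = 3784 and |d|² = 22, so the distance is √(3784/22) = √172 = 2√43.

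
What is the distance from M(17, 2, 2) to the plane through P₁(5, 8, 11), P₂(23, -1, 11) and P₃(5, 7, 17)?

P₁P₂ = (18, -9, 0) and P₁P₃ = (0, -1, 6), so a normal is n = P₁P₂ × P₁P₃ = (-54, -108, -18).
Then n·(17, 2, 2) - (-1332) = 162.
|n| = √(2916 + 11664 + 324) = 18√46, so the distance is |162|/(18√46) = 9/√46.

9√46/46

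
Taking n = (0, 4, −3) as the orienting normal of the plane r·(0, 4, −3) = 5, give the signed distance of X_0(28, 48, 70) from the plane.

-23/5

n·X_0 − 5 = -23.
|n| = 5, so the signed distance is -23/5.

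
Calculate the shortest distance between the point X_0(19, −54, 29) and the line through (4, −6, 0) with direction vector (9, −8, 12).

√769

Direction vector d = (9, −8, 12).
AP = (15, −48, 29), and AP × d = (−344, 81, 312).
|AP × d|² = 222241 and |d|² = 289, so the distance is √(222241/289) = √769.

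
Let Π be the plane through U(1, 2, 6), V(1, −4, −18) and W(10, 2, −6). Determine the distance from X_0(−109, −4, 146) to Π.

UV = (0, −6, −24) and UW = (9, 0, −12), so a normal is n = UV × UW = (72, −216, 54).
Then n·(−109, −4, 146) − (−36) = 936.
|n| = √(5184 + 46656 + 2916) = 234, so the distance is |936|/234 = 4.

4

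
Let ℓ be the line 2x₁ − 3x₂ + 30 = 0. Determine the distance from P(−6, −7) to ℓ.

3√13

d = |2·(-6) + (-3)·(-7) − (-30)| / √(4 + 9) = |39|/√13 = 3√13.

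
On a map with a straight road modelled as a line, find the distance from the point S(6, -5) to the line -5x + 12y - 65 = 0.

d = |(-5)·6 + 12·(-5) − 65| / √(25 + 144) = |-155|/13 = 155/13.

155/13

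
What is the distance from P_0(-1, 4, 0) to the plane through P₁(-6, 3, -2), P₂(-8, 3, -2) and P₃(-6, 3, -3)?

P₁P₂ = (-2, 0, 0) and P₁P₃ = (0, 0, -1), so a normal is n = P₁P₂ × P₁P₃ = (0, -2, 0).
n = (0, -2, 0); n·P − (-6) = -2; |n| = 2; distance = 2/2 = 1.

1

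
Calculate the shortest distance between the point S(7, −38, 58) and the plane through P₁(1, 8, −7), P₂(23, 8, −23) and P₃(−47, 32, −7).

9/7

P₁P₂ = (22, 0, −16) and P₁P₃ = (−48, 24, 0), so a normal is n = P₁P₂ × P₁P₃ = (384, 768, 528).
Then n·(7, −38, 58) − 2832 = 1296.
|n| = √(147456 + 589824 + 278784) = 1008, so the distance is |1296|/1008 = 9/7.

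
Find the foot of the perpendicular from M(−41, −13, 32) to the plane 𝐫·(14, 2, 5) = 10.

(-13, -9, 42)

The perpendicular from M has direction n = (14, 2, 5): r = (−41, −13, 32) + λ(14, 2, 5).
Substitute into the plane: n·(M + λn) = 10 gives -440 + 225λ = 10, so λ = 2.
Foot = (−41, −13, 32) + 2·(14, 2, 5) = (−13, −9, 42).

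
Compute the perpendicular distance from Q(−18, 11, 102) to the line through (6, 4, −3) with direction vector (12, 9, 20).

5√241

Direction vector d = (12, 9, 20).
AP = (−24, 7, 105); AP·d = 1875, |AP|² = 11650, |d|² = 625.
distance² = |AP|² − (AP·d)²/|d|² = 11650 − 3515625/625 = 6025, so the distance is 5√241.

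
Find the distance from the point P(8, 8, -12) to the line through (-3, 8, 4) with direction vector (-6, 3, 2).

√181

Direction vector d = (-6, 3, 2).
AP = (11, 0, -16); AP·d = -98, |AP|² = 377, |d|² = 49.
distance² = |AP|² − (AP·d)²/|d|² = 377 − 9604/49 = 181, so the distance is √181.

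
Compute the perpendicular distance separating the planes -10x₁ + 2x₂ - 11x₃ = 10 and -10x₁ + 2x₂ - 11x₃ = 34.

With common normal n = (-10, 2, -11) (|n| = 15), the distance is |10 − 34|/|n| = 24/15 = 8/5.

8/5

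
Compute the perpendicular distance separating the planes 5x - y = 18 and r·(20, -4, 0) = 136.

8√26/13

Divide the second equation by 4 to match normals: 5x - y = 34.
Both planes have normal n = (5, -1, 0), |n| = √26. Any point on the first plane is at distance |34 − 18|/|n| = 16/√26 from the second.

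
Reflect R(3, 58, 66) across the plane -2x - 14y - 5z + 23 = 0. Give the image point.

(-17, -82, 16)

With n = (-2, -14, -5), the signed offset is (n·R − (-23))/|n|² = -1125/225 = -5.
R' = R − 2t·n = (3, 58, 66) − (-10)·(-2, -14, -5) = (-17, -82, 16).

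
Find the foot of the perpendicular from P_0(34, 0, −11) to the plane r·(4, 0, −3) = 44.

(14, 0, 4)

n = (4, 0, −3), |n|² = 25, and n·P_0 − 44 = 125.
t = 125/25 = 5, so the foot is P_0 − t·n = (34, 0, −11) − 5·(4, 0, −3) = (14, 0, 4).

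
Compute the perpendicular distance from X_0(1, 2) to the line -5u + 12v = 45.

2

d = |(-5)·1 + 12·2 − 45| / √(25 + 144) = |-26|/13 = 2.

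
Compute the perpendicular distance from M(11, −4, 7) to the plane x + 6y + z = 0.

n = (1, 6, 1); n·P − 0 = -6; |n| = √38; distance = 6/√38.

3√38/19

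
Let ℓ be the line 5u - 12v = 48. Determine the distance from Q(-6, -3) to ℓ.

The normal to the line is n = (5, -12) with |n| = 13.
|n·Q − 48| = |6 − 48| = 42, so the distance is 42/13.

42/13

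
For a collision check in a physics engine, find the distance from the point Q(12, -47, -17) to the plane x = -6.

Normal vector n = (1, 0, 0), and n·(12, -47, -17) - (-6) = 18.
|n| = √(1 + 0 + 0) = 1, so the distance is |18|/1 = 18.

18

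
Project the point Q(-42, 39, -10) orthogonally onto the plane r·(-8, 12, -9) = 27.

The perpendicular from Q has direction n = (-8, 12, -9): r = (-42, 39, -10) + λ(-8, 12, -9).
Substitute into the plane: n·(Q + λn) = 27 gives 894 + 289λ = 27, so λ = -3.
Foot = (-42, 39, -10) + (-3)·(-8, 12, -9) = (-18, 3, 17).

(-18, 3, 17)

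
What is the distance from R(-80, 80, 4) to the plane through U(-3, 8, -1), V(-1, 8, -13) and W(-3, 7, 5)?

UV = (2, 0, -12) and UW = (0, -1, 6), so a normal is n = UV × UW = (-12, -12, -2).
n = (-12, -12, -2); n·P − (-58) = 50; |n| = 2√73; distance = 50/(2√73) = 25/√73.

25/√73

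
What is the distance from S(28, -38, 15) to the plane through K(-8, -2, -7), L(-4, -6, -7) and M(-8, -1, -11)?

KL = (4, -4, 0) and KM = (0, 1, -4), so a normal is n = KL × KM = (16, 16, 4).
n = (16, 16, 4); n·P − (-188) = 88; |n| = 4√33; distance = 88/(4√33) = 2√33/3.

2√33/3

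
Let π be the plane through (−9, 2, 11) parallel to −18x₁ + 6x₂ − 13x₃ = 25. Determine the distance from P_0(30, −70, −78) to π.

1

Parallel planes share the normal n = (−18, 6, −13); since (−9, 2, 11) lies on the plane, its equation is −18x₁ + 6x₂ − 13x₃ = 31.
n = (−18, 6, −13); n·P − 31 = 23; |n| = 23; distance = 23/23 = 1.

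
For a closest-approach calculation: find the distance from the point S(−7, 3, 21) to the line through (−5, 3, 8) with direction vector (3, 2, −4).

Direction vector d = (3, 2, −4).
AP = (−2, 0, 13); AP·d = -58, |AP|² = 173, |d|² = 29.
distance² = |AP|² − (AP·d)²/|d|² = 173 − 3364/29 = 57, so the distance is √57.

√57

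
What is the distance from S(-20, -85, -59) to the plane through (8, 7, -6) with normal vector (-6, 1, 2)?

The plane has equation n·(r − (8, 7, -6)) = 0, i.e. n·r = -53.
n = (-6, 1, 2); n·P − (-53) = -30; |n| = √41; distance = 30/√41.

30/√41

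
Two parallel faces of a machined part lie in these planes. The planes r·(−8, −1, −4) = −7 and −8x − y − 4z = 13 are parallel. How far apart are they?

20/9

With common normal n = (−8, −1, −4) (|n| = 9), the distance is |(-7) − 13|/|n| = 20/9.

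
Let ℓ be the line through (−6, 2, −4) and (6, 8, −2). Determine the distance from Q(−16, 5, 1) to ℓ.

2√22

A direction vector is d = (12, 6, 2).
AP = (−10, 3, 5), and AP × d = (−24, 80, −96).
|AP × d|² = 16192 and |d|² = 184, so the distance is √(16192/184) = √88 = 2√22.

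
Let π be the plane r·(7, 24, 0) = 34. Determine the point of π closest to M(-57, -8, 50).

The perpendicular from M has direction n = (7, 24, 0): r = (-57, -8, 50) + λ(7, 24, 0).
Substitute into the plane: n·(M + λn) = 34 gives -591 + 625λ = 34, so λ = 1.
Foot = (-57, -8, 50) + 1·(7, 24, 0) = (-50, 16, 50).

(-50, 16, 50)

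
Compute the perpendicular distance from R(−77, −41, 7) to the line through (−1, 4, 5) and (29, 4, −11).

√3181

A direction vector is d = (30, 0, −16).
AP = (−76, −45, 2), and AP × d = (720, −1156, 1350).
|AP × d|² = 3677236 and |d|² = 1156, so the distance is √(3677236/1156) = √3181.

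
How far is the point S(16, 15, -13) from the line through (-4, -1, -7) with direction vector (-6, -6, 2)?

Direction vector d = (-6, -6, 2).
AP = (20, 16, -6); AP·d = -228, |AP|² = 692, |d|² = 76.
distance² = |AP|² − (AP·d)²/|d|² = 692 − 51984/76 = 8, so the distance is 2√2.

2√2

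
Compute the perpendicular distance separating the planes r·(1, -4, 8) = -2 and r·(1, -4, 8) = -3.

1/9

Both planes have normal n = (1, -4, 8), |n| = 9. Any point on the first plane is at distance |(-3) − (-2)|/|n| = 1/9 from the second.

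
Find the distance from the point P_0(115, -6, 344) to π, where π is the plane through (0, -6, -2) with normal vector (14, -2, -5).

The plane has equation n·(r − (0, -6, -2)) = 0, i.e. n·r = 22.
d = |14·115 + (-2)·(-6) + (-5)·344 − 22| / √(196 + 4 + 25) = |-120| / 15 = 8.

8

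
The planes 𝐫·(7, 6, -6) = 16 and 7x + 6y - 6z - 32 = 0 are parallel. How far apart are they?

Both planes have normal n = (7, 6, -6), |n| = 11. Any point on the first plane is at distance |32 − 16|/|n| = 16/11 from the second.

16/11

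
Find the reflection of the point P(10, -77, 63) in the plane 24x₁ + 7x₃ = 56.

With n = (24, 0, 7), the signed offset is (n·P − 56)/|n|² = 625/625 = 1.
P' = P − 2t·n = (10, -77, 63) − 2·(24, 0, 7) = (-38, -77, 49).

(-38, -77, 49)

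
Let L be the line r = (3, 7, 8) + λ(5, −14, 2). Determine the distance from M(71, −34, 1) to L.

9√34

Direction vector d = (5, −14, 2).
AP = (68, −41, −7); AP·d = 900, |AP|² = 6354, |d|² = 225.
distance² = |AP|² − (AP·d)²/|d|² = 6354 − 810000/225 = 2754, so the distance is 9√34.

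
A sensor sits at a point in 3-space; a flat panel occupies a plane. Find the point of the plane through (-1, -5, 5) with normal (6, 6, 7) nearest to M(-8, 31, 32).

(-26, 13, 11)

n = (6, 6, 7), |n|² = 121, and n·M − (-1) = 363.
t = 363/121 = 3, so the foot is M − t·n = (-8, 31, 32) − 3·(6, 6, 7) = (-26, 13, 11).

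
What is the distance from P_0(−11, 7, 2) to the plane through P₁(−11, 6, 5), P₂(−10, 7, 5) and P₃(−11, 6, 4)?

1/√2

P₁P₂ = (1, 1, 0) and P₁P₃ = (0, 0, −1), so a normal is n = P₁P₂ × P₁P₃ = (−1, 1, 0).
Then n·(−11, 7, 2) − 17 = 1.
|n| = √(1 + 1 + 0) = √2, so the distance is |1|/√2 = √2/2.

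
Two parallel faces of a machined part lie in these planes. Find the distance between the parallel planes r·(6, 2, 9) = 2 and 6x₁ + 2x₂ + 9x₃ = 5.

3/11

Both planes have normal n = (6, 2, 9), |n| = 11. Any point on the first plane is at distance |5 − 2|/|n| = 3/11 from the second.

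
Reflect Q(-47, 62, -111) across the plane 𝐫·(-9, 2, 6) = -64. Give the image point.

n = (-9, 2, 6), |n|² = 121, n·Q − (-64) = -55, so t = -55/121 = -5/11.
Foot F = Q − (-5/11)·n = (-562/11, 692/11, -1191/11); the reflection is 2F − Q = (-607/11, 702/11, -1161/11).

(-607/11, 702/11, -1161/11)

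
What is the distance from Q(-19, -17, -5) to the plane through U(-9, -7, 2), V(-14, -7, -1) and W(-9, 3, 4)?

√35/7

UV = (-5, 0, -3) and UW = (0, 10, 2), so a normal is n = UV × UW = (30, 10, -50).
Then n·(-19, -17, -5) - (-440) = -50.
|n| = √(900 + 100 + 2500) = 10√35, so the distance is |-50|/(10√35) = √35/7.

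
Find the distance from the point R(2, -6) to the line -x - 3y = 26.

The normal to the line is n = (-1, -3) with |n| = √10.
|n·R − 26| = |16 − 26| = 10, so the distance is 10/√10 = √10.

√10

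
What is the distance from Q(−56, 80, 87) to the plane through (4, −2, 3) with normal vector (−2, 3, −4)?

The plane has equation n·(r − (4, −2, 3)) = 0, i.e. n·r = -26.
d = |(-2)·(-56) + 3·80 + (-4)·87 − (-26)| / √(4 + 9 + 16) = |30| / √29 = 30/√29.

30/√29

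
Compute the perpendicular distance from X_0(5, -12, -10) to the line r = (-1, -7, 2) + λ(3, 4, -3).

Direction vector d = (3, 4, -3).
AP = (6, -5, -12); AP·d = 34, |AP|² = 205, |d|² = 34.
distance² = |AP|² − (AP·d)²/|d|² = 205 − 1156/34 = 171, so the distance is 3√19.

3√19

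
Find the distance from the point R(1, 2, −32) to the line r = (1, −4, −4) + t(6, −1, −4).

Direction vector d = (6, −1, −4).
AP = (0, 6, −28); AP·d = 106, |AP|² = 820, |d|² = 53.
distance² = |AP|² − (AP·d)²/|d|² = 820 − 11236/53 = 608, so the distance is 4√38.

4√38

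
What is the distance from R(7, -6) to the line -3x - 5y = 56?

The normal to the line is n = (-3, -5) with |n| = √34.
|n·R − 56| = |9 − 56| = 47, so the distance is 47/√34.

47/√34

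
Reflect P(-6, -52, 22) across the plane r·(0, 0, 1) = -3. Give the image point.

With n = (0, 0, 1), the signed offset is (n·P − (-3))/|n|² = 25/1 = 25.
P' = P − 2t·n = (-6, -52, 22) − 50·(0, 0, 1) = (-6, -52, -28).

(-6, -52, -28)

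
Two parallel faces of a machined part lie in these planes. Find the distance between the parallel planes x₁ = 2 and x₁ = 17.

15

Both planes have normal n = (1, 0, 0), |n| = 1. Any point on the first plane is at distance |17 − 2|/|n| = 15/1 = 15 from the second.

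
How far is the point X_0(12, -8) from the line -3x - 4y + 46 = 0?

The normal to the line is n = (-3, -4) with |n| = 5.
|n·X_0 − (-46)| = |-4 − (-46)| = 42, so the distance is 42/5.

42/5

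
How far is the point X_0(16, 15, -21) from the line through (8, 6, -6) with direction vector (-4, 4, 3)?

√329

Direction vector d = (-4, 4, 3).
AP = (8, 9, -15); AP·d = -41, |AP|² = 370, |d|² = 41.
distance² = |AP|² − (AP·d)²/|d|² = 370 − 1681/41 = 329, so the distance is √329.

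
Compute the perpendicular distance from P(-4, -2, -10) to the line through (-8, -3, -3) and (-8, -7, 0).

√41

A direction vector is d = (0, -4, 3).
AP = (4, 1, -7); AP·d = -25, |AP|² = 66, |d|² = 25.
distance² = |AP|² − (AP·d)²/|d|² = 66 − 625/25 = 41, so the distance is √41.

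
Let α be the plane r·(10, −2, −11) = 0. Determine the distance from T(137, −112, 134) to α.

Normal vector n = (10, −2, −11), and n·(137, −112, 134) − 0 = 120.
|n| = √(100 + 4 + 121) = 15, so the distance is |120|/15 = 8.

8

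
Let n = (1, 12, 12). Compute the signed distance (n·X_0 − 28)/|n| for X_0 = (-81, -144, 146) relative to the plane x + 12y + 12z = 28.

-5

n·X_0 − 28 = -85.
|n| = 17, so the signed distance is -85/17 = -5.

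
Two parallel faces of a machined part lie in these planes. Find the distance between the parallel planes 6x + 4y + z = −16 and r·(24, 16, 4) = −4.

Divide the second equation by 4 to match normals: 6x + 4y + z = -1.
With common normal n = (6, 4, 1) (|n| = √53), the distance is |(-16) − (-1)|/|n| = 15/√53 = 15√53/53.

15/√53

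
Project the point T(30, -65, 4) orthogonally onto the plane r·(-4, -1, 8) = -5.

(262/9, -587/9, 52/9)

n = (-4, -1, 8), |n|² = 81, and n·T − (-5) = -18.
t = -18/81 = -2/9, so the foot is T − t·n = (30, -65, 4) − (-2/9)·(-4, -1, 8) = (262/9, -587/9, 52/9).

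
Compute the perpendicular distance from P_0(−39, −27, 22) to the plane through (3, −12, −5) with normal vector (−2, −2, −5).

7√33/11

The plane has equation n·(r − (3, −12, −5)) = 0, i.e. n·r = 43.
Then n·(−39, −27, 22) − 43 = −21.
|n| = √(4 + 4 + 25) = √33, so the distance is |-21|/√33 = 21/√33.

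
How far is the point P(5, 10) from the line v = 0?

d = |0·5 + 1·10 − 0| / √(0 + 1) = |10|/1 = 10.

10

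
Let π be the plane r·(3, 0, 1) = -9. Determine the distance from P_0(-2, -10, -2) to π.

√10/10

Normal vector n = (3, 0, 1), and n·(-2, -10, -2) - (-9) = 1.
|n| = √(9 + 0 + 1) = √10, so the distance is |1|/√10 = √10/10.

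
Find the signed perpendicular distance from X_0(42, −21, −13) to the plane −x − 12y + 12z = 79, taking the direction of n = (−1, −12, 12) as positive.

-25/17

n·X_0 − 79 = -25.
|n| = 17, so the signed distance is -25/17.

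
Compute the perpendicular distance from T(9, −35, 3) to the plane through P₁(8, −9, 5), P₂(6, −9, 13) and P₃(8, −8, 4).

4√2

P₁P₂ = (−2, 0, 8) and P₁P₃ = (0, 1, −1), so a normal is n = P₁P₂ × P₁P₃ = (−8, −2, −2).
n = (−8, −2, −2); n·P − (-56) = 48; |n| = 6√2; distance = 48/(6√2) = 4√2.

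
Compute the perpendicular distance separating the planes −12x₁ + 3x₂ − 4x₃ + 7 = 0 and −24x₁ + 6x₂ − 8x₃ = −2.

Divide the second equation by 2 to match normals: −12x₁ + 3x₂ − 4x₃ = -1.
Both planes have normal n = (−12, 3, −4), |n| = 13. Any point on the first plane is at distance |(-1) − (-7)|/|n| = 6/13 from the second.

6/13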